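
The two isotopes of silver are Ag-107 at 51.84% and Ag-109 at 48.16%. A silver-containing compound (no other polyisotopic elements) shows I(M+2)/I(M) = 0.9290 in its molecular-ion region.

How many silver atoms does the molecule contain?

With n Ag atoms, P(M+2)/P(M) = C(n,1)·p^(n−1)q / p^n = n·q/p = n · 0.4816/0.5184.
n = 0.9290 × 0.5184/0.4816 = 1.00 ≈ 1

1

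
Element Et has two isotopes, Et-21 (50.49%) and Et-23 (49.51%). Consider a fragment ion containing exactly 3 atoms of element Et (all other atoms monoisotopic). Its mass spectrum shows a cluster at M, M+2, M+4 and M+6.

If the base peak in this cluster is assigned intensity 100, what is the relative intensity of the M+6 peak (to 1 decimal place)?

Term probabilities: M 0.1287, M+2 0.3786, M+4 0.3713, M+6 0.1214. Base peak = M+2.
P(M+2) = C(3,1) × 0.5049^2 × 0.4951^1 = 3 × 0.25492401 × 0.4951 = 0.378639 (base)
P(M+6) = C(3,3) × 0.5049^0 × 0.4951^3 = 1 × 1.0000 × 0.1213609 = 0.121361
Relative intensity = 0.121361 / 0.378639 × 100 = 32.1

32.1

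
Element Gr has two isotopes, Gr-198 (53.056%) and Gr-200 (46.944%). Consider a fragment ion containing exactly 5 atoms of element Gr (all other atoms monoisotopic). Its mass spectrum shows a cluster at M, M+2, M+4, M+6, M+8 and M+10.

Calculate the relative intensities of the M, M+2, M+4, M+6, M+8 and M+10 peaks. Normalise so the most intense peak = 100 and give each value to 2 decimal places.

12.77 : 56.51 : 100.00 : 88.48 : 39.14 : 6.93

Each Gr atom is independently Gr-198 (p = 0.53056) or Gr-200 (q = 0.46944); the cluster is the binomial expansion (p + q)^5.
P(M) = 0.53056^5 = 0.042041
P(M+2) = 5 × 0.53056^4 × 0.46944^1 = 0.185989
P(M+4) = 10 × 0.53056^3 × 0.46944^2 = 0.329127
P(M+6) = 10 × 0.53056^2 × 0.46944^3 = 0.291212
P(M+8) = 5 × 0.53056^1 × 0.46944^4 = 0.128832
P(M+10) = 0.46944^5 = 0.022798
The M+4 peak is largest (0.329127); scaling to 100 gives 12.77 : 56.51 : 100.00 : 88.48 : 39.14 : 6.93.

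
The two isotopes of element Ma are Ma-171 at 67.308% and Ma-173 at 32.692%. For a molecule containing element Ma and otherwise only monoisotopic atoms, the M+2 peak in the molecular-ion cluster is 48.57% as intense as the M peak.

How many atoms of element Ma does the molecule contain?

1

For n independent Ma atoms, I(M+2)/I(M) = n · (abundance Ma-173) / (abundance Ma-171) = n · 0.32692/0.67308.
n = 0.4857 × 0.67308/0.32692 = 1.00 ≈ 1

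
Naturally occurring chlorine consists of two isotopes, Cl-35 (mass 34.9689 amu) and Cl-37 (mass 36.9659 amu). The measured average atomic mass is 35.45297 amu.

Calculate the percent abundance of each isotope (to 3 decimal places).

Let x be the fractional abundance of Cl-35; then Cl-37 has abundance 1 − x.
34.9689·x + 36.9659·(1 − x) = 35.45297
(34.9689 − 36.9659)·x = 35.45297 − 36.9659
x = -1.51293 / -1.9970 = 0.75760 → 75.760% Cl-35, 24.240% Cl-37.

Cl-35: 75.760%, Cl-37: 24.240%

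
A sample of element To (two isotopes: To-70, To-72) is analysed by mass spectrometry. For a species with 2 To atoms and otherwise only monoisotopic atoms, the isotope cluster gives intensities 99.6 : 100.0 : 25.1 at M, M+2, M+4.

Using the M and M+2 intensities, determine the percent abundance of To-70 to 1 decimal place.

66.6%

If p is the fraction of To that is To-70, then I(M+2)/I(M) = [C(2,1)·p^1·(1−p)] / p^2 = 2·(1−p)/p = 100.0/99.6 = 1.0040
(1−p)/p = 1.0040/2 = 0.5020  ⇒  p = 1/(1 + 0.5020) = 0.6658
To-70: 66.6%, To-72: 33.4%.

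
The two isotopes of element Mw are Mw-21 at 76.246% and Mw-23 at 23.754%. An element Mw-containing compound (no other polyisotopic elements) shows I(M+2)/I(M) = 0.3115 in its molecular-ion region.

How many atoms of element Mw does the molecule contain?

1

The M+2/M ratio from n Mw atoms is n · q/p = n · 0.23754/0.76246.
n = 0.3115 × 0.76246/0.23754 = 1.00 ≈ 1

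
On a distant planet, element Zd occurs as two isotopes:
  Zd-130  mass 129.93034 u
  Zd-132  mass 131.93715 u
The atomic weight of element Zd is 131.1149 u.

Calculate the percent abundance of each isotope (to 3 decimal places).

Writing the weighted mean with unknown fraction x of Zd-130:
129.93034·x + 131.93715·(1 − x) = 131.1149
(129.93034 − 131.93715)·x = 131.1149 − 131.93715
x = -0.82225 / -2.00681 = 0.40973 → 40.973% Zd-130, 59.027% Zd-132.

Zd-130: 40.973%, Zd-132: 59.027%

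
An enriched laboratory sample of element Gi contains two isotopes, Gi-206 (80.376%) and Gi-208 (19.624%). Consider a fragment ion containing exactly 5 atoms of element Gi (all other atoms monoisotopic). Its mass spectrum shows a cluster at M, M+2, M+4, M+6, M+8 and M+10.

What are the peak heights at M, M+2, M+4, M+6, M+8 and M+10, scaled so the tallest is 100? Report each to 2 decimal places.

The 5 Gi atoms are independent, so intensities follow the terms of (0.80376 + 0.19624)^5.
P(M) = 0.80376^5 = 0.335453
P(M+2) = 5 × 0.80376^4 × 0.19624^1 = 0.409509
P(M+4) = 10 × 0.80376^3 × 0.19624^2 = 0.199965
P(M+6) = 10 × 0.80376^2 × 0.19624^3 = 0.048822
P(M+8) = 5 × 0.80376^1 × 0.19624^4 = 0.005960
P(M+10) = 0.19624^5 = 0.000291
The M+2 peak is largest (0.409509); scaling to 100 gives 81.92 : 100.00 : 48.83 : 11.92 : 1.46 : 0.07.

81.92 : 100.00 : 48.83 : 11.92 : 1.46 : 0.07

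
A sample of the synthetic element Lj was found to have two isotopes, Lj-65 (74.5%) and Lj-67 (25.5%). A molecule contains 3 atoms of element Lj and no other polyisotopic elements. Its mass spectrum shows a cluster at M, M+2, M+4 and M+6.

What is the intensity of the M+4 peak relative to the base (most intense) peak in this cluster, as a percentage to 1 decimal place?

(0.745 + 0.255)^3 gives M 0.4135, M+2 0.4246, M+4 0.1453, M+6 0.0166; the largest is M+2.
P(M+2) = C(3,1) × 0.745^2 × 0.255^1 = 3 × 0.555025 × 0.2550 = 0.424594 (base)
P(M+4) = C(3,2) × 0.745^1 × 0.255^2 = 3 × 0.7450 × 0.065025 = 0.145331
Relative intensity = 0.145331 / 0.424594 × 100 = 34.2

34.2%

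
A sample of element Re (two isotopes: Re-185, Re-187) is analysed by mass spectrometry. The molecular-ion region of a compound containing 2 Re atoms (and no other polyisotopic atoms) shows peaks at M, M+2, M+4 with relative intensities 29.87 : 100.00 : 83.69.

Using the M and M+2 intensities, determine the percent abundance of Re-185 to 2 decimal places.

37.40%

Write p for the Re-185 fraction. I(M+2)/I(M) = [C(2,1)·p^1·(1−p)] / p^2 = 2·(1−p)/p = 100.00/29.87 = 3.3478
(1−p)/p = 3.3478/2 = 1.6739  ⇒  p = 1/(1 + 1.6739) = 0.3740
Re-185: 37.40%, Re-187: 62.60%.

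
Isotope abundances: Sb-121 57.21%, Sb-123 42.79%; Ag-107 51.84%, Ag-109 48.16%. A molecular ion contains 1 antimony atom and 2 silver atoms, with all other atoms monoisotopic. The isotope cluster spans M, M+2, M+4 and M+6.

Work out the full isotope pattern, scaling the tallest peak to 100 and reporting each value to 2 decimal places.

Antimony pattern (n=1): 0.5721 : 0.4279
Silver pattern (n=2): 0.26873856 : 0.49932288 : 0.23193856
Convolve the two distributions (both contribute in 2-u steps):
  M: 0.5721×0.26873856 = 0.153745
  M+2: 0.5721×0.49932288 + 0.4279×0.26873856 = 0.400656
  M+4: 0.5721×0.23193856 + 0.4279×0.49932288 = 0.346352
  M+6: 0.4279×0.23193856 = 0.099247
Scale to base peak (0.400656) = 100: 38.37 : 100.00 : 86.45 : 24.77

38.37 : 100.00 : 86.45 : 24.77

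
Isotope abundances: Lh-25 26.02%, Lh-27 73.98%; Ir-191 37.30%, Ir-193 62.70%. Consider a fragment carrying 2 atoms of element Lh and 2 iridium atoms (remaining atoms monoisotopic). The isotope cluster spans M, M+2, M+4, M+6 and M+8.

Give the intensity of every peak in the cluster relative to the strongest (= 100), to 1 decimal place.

Element Lh pattern (n=2): 0.06770404 : 0.38499192 : 0.54730404
Iridium pattern (n=2): 0.139129 : 0.467742 : 0.393129
Convolve the two distributions (both contribute in 2-u steps):
  M: 0.06770404×0.139129 = 0.009420
  M+2: 0.06770404×0.467742 + 0.38499192×0.139129 = 0.085232
  M+4: 0.06770404×0.393129 + 0.38499192×0.467742 + 0.54730404×0.139129 = 0.282839
  M+6: 0.38499192×0.393129 + 0.54730404×0.467742 = 0.407349
  M+8: 0.54730404×0.393129 = 0.215161
Scale to base peak (0.407349) = 100: 2.3 : 20.9 : 69.4 : 100.0 : 52.8

2.3 : 20.9 : 69.4 : 100.0 : 52.8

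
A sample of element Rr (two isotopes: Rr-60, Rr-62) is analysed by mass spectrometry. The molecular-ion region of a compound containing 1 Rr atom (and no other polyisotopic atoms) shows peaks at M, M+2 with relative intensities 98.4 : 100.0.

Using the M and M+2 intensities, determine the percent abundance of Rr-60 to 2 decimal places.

Write p for the Rr-60 fraction. I(M+2)/I(M) = [C(1,1)·p^0·(1−p)] / p^1 = 1·(1−p)/p = 100.0/98.4 = 1.0163
(1−p)/p = 1.0163/1 = 1.0163  ⇒  p = 1/(1 + 1.0163) = 0.4960
Rr-60: 49.60%, Rr-62: 50.40%.

49.60%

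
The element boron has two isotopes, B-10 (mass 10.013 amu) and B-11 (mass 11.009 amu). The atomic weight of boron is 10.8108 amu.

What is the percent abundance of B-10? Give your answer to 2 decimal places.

19.90%

Let x be the fractional abundance of B-10; then B-11 has abundance 1 − x.
10.013·x + 11.009·(1 − x) = 10.8108
(10.013 − 11.009)·x = 10.8108 − 11.009
x = -0.1982 / -0.996 = 0.19900 → 19.90% B-10, 80.10% B-11.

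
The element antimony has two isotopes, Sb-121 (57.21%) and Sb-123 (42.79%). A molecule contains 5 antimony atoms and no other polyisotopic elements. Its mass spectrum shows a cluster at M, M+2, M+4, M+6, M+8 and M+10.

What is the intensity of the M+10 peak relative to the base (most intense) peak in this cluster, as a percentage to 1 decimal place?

(0.5721 + 0.4279)^5 gives M 0.0613, M+2 0.2292, M+4 0.3428, M+6 0.2564, M+8 0.0959, M+10 0.0143; the largest is M+4.
P(M+4) = C(5,2) × 0.5721^3 × 0.4279^2 = 10 × 0.18724742 × 0.18309841 = 0.342847 (base)
P(M+10) = C(5,5) × 0.5721^0 × 0.4279^5 = 1 × 1.0000 × 0.01434536 = 0.014345
Relative intensity = 0.014345 / 0.342847 × 100 = 4.2

4.2%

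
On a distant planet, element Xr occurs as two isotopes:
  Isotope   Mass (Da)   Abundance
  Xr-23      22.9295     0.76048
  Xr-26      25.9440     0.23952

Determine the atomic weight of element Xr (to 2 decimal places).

23.65 Da

The abundance-weighted mean is 0.76048 × 22.9295 + 0.23952 × 25.9440
= 17.43743 + 6.21411 = 23.65154 Da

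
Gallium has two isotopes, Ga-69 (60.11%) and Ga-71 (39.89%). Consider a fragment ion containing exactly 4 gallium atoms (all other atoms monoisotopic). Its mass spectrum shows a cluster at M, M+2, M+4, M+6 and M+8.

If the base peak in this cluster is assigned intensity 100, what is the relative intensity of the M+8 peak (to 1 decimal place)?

7.3

Binomial terms of (0.6011 + 0.3989)^4: M 0.1306, M+2 0.3465, M+4 0.3450, M+6 0.1526, M+8 0.0253 → M+2 is the base peak.
P(M+2) = C(4,1) × 0.6011^3 × 0.3989^1 = 4 × 0.21719018 × 0.3989 = 0.346549 (base)
P(M+8) = C(4,4) × 0.6011^0 × 0.3989^4 = 1 × 1.0000 × 0.02531956 = 0.025320
Relative intensity = 0.025320 / 0.346549 × 100 = 7.3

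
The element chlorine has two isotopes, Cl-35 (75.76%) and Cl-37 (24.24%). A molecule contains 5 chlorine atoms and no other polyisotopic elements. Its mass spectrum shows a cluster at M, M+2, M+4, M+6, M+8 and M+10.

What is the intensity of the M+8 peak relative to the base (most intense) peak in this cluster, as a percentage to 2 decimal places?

3.28%

(0.7576 + 0.2424)^5 gives M 0.2496, M+2 0.3993, M+4 0.2555, M+6 0.0817, M+8 0.0131, M+10 0.0008; the largest is M+2.
P(M+2) = C(5,1) × 0.7576^4 × 0.2424^1 = 5 × 0.32942751 × 0.2424 = 0.399266 (base)
P(M+8) = C(5,4) × 0.7576^1 × 0.2424^4 = 5 × 0.7576 × 0.00345247 = 0.013078
Relative intensity = 0.013078 / 0.399266 × 100 = 3.28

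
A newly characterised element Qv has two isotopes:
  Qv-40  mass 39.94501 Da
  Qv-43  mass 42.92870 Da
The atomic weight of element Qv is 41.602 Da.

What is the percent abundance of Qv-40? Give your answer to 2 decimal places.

44.47%

Writing the weighted mean with unknown fraction x of Qv-40:
39.94501·x + 42.92870·(1 − x) = 41.602
(39.94501 − 42.92870)·x = 41.602 − 42.92870
x = -1.32670 / -2.98369 = 0.44465 → 44.47% Qv-40, 55.53% Qv-43.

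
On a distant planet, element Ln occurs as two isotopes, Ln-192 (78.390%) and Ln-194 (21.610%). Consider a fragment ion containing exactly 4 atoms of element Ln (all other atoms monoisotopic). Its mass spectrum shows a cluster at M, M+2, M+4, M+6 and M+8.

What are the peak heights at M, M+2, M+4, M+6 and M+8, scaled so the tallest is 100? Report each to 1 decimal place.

Expanding (0.78390 + 0.21610)^4:
P(M) = 0.78390^4 = 0.377609
P(M+2) = 4 × 0.78390^3 × 0.21610^1 = 0.416387
P(M+4) = 6 × 0.78390^2 × 0.21610^2 = 0.172180
P(M+6) = 4 × 0.78390^1 × 0.21610^3 = 0.031644
P(M+8) = 0.21610^4 = 0.002181
The M+2 peak is largest (0.416387); scaling to 100 gives 90.7 : 100.0 : 41.4 : 7.6 : 0.5.

90.7 : 100.0 : 41.4 : 7.6 : 0.5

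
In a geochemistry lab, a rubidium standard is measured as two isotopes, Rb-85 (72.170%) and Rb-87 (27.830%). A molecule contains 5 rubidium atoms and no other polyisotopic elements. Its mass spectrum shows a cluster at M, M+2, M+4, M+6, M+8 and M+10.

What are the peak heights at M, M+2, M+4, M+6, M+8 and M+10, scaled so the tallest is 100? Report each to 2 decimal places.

51.86 : 100.00 : 77.12 : 29.74 : 5.73 : 0.44

Each Rb atom is independently Rb-85 (p = 0.72170) or Rb-87 (q = 0.27830); the cluster is the binomial expansion (p + q)^5.
P(M) = 0.72170^5 = 0.195787
P(M+2) = 5 × 0.72170^4 × 0.27830^1 = 0.377494
P(M+4) = 10 × 0.72170^3 × 0.27830^2 = 0.291136
P(M+6) = 10 × 0.72170^2 × 0.27830^3 = 0.112267
P(M+8) = 5 × 0.72170^1 × 0.27830^4 = 0.021646
P(M+10) = 0.27830^5 = 0.001669
The M+2 peak is largest (0.377494); scaling to 100 gives 51.86 : 100.00 : 77.12 : 29.74 : 5.73 : 0.44.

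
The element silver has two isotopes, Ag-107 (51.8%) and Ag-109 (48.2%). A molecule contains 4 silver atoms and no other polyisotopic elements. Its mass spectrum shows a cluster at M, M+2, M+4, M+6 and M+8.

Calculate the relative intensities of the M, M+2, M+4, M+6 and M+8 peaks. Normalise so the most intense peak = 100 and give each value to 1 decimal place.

The 4 Ag atoms are independent, so intensities follow the terms of (0.518 + 0.482)^4.
P(M) = 0.518^4 = 0.071998
P(M+2) = 4 × 0.518^3 × 0.482^1 = 0.267976
P(M+4) = 6 × 0.518^2 × 0.482^2 = 0.374029
P(M+6) = 4 × 0.518^1 × 0.482^3 = 0.232023
P(M+8) = 0.482^4 = 0.053974
The M+4 peak is largest (0.374029); scaling to 100 gives 19.2 : 71.6 : 100.0 : 62.0 : 14.4.

19.2 : 71.6 : 100.0 : 62.0 : 14.4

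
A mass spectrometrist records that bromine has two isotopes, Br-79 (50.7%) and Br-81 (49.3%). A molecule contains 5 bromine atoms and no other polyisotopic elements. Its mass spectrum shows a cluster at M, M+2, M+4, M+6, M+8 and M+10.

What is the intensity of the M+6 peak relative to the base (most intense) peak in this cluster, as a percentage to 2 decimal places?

(0.507 + 0.493)^5 gives M 0.0335, M+2 0.1629, M+4 0.3168, M+6 0.3080, M+8 0.1497, M+10 0.0291; the largest is M+4.
P(M+4) = C(5,2) × 0.507^3 × 0.493^2 = 10 × 0.13032384 × 0.243049 = 0.316751 (base)
P(M+6) = C(5,3) × 0.507^2 × 0.493^3 = 10 × 0.257049 × 0.11982316 = 0.308004
Relative intensity = 0.308004 / 0.316751 × 100 = 97.24

97.24%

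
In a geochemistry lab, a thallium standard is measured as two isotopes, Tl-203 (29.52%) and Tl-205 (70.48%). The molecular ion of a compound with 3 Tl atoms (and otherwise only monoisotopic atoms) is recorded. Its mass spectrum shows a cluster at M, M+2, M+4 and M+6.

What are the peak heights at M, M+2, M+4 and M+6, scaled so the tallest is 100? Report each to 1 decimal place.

5.8 : 41.9 : 100.0 : 79.6

Each Tl atom is independently Tl-203 (p = 0.2952) or Tl-205 (q = 0.7048); the cluster is the binomial expansion (p + q)^3.
P(M) = 0.2952^3 = 0.025725
P(M+2) = 3 × 0.2952^2 × 0.7048^1 = 0.184255
P(M+4) = 3 × 0.2952^1 × 0.7048^2 = 0.439916
P(M+6) = 0.7048^3 = 0.350104
The M+4 peak is largest (0.439916); scaling to 100 gives 5.8 : 41.9 : 100.0 : 79.6.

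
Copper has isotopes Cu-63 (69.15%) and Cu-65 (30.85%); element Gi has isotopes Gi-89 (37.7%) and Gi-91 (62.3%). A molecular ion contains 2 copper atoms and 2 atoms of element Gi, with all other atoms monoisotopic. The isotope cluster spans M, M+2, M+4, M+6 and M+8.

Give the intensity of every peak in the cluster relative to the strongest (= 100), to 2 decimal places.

Copper pattern (n=2): 0.47817225 : 0.4266555 : 0.09517225
Element Gi pattern (n=2): 0.142129 : 0.469742 : 0.388129
Convolve the two distributions (both contribute in 2-u steps):
  M: 0.47817225×0.142129 = 0.067962
  M+2: 0.47817225×0.469742 + 0.4266555×0.142129 = 0.285258
  M+4: 0.47817225×0.388129 + 0.4266555×0.469742 + 0.09517225×0.142129 = 0.399537
  M+6: 0.4266555×0.388129 + 0.09517225×0.469742 = 0.210304
  M+8: 0.09517225×0.388129 = 0.036939
Scale to base peak (0.399537) = 100: 17.01 : 71.40 : 100.00 : 52.64 : 9.25

17.01 : 71.40 : 100.00 : 52.64 : 9.25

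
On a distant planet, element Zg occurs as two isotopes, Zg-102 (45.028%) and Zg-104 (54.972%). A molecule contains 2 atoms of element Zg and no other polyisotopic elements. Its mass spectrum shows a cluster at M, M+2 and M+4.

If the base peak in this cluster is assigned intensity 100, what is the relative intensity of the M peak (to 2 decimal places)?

(0.45028 + 0.54972)^2 gives M 0.2028, M+2 0.4951, M+4 0.3022; the largest is M+2.
P(M+2) = C(2,1) × 0.45028^1 × 0.54972^1 = 2 × 0.45028 × 0.54972 = 0.495056 (base)
P(M) = C(2,0) × 0.45028^2 × 0.54972^0 = 1 × 0.20275208 × 1.0000 = 0.202752
Relative intensity = 0.202752 / 0.495056 × 100 = 40.96

40.96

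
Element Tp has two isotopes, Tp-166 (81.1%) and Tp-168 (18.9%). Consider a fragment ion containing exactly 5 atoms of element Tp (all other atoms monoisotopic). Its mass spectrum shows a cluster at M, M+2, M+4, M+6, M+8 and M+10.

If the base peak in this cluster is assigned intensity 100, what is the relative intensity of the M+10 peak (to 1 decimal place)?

(0.811 + 0.189)^5 gives M 0.3508, M+2 0.4088, M+4 0.1905, M+6 0.0444, M+8 0.0052, M+10 0.0002; the largest is M+2.
P(M+2) = C(5,1) × 0.811^4 × 0.189^1 = 5 × 0.43259691 × 0.1890 = 0.408804 (base)
P(M+10) = C(5,5) × 0.811^0 × 0.189^5 = 1 × 1.0000 × 0.00024116 = 0.000241
Relative intensity = 0.000241 / 0.408804 × 100 = 0.1

0.1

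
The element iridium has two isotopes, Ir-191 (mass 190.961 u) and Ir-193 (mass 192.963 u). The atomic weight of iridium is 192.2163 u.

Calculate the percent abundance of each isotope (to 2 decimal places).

Ir-191: 37.30%, Ir-193: 62.70%

Writing the weighted mean with unknown fraction x of Ir-191:
190.961·x + 192.963·(1 − x) = 192.2163
(190.961 − 192.963)·x = 192.2163 − 192.963
x = -0.7467 / -2.002 = 0.37298 → 37.30% Ir-191, 62.70% Ir-193.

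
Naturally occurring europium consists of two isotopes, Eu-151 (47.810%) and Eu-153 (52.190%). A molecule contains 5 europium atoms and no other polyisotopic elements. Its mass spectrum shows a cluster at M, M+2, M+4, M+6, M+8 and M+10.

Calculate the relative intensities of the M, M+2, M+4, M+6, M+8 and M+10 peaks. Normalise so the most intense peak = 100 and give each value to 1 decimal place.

7.7 : 42.0 : 91.6 : 100.0 : 54.6 : 11.9

Expanding (0.47810 + 0.52190)^5:
P(M) = 0.47810^5 = 0.024980
P(M+2) = 5 × 0.47810^4 × 0.52190^1 = 0.136343
P(M+4) = 10 × 0.47810^3 × 0.52190^2 = 0.297667
P(M+6) = 10 × 0.47810^2 × 0.52190^3 = 0.324937
P(M+8) = 5 × 0.47810^1 × 0.52190^4 = 0.177353
P(M+10) = 0.52190^5 = 0.038720
The M+6 peak is largest (0.324937); scaling to 100 gives 7.7 : 42.0 : 91.6 : 100.0 : 54.6 : 11.9.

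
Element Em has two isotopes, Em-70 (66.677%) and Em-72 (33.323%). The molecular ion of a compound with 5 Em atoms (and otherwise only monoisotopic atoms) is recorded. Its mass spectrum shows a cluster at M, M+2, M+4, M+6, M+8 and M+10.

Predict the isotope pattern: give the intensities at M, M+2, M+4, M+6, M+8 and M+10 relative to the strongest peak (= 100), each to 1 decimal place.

Each Em atom is independently Em-70 (p = 0.66677) or Em-72 (q = 0.33323); the cluster is the binomial expansion (p + q)^5.
P(M) = 0.66677^5 = 0.131789
P(M+2) = 5 × 0.66677^4 × 0.33323^1 = 0.329320
P(M+4) = 10 × 0.66677^3 × 0.33323^2 = 0.329167
P(M+6) = 10 × 0.66677^2 × 0.33323^3 = 0.164507
P(M+8) = 5 × 0.66677^1 × 0.33323^4 = 0.041108
P(M+10) = 0.33323^5 = 0.004109
The M+2 peak is largest (0.329320); scaling to 100 gives 40.0 : 100.0 : 100.0 : 50.0 : 12.5 : 1.2.

40.0 : 100.0 : 100.0 : 50.0 : 12.5 : 1.2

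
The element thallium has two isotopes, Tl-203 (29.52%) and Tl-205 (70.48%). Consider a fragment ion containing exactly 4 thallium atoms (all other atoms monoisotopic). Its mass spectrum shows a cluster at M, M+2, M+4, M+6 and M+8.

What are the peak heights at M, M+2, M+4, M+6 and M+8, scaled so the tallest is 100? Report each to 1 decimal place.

1.8 : 17.5 : 62.8 : 100.0 : 59.7

Each Tl atom is independently Tl-203 (p = 0.2952) or Tl-205 (q = 0.7048); the cluster is the binomial expansion (p + q)^4.
P(M) = 0.2952^4 = 0.007594
P(M+2) = 4 × 0.2952^3 × 0.7048^1 = 0.072523
P(M+4) = 6 × 0.2952^2 × 0.7048^2 = 0.259726
P(M+6) = 4 × 0.2952^1 × 0.7048^3 = 0.413403
P(M+8) = 0.7048^4 = 0.246754
The M+6 peak is largest (0.413403); scaling to 100 gives 1.8 : 17.5 : 62.8 : 100.0 : 59.7.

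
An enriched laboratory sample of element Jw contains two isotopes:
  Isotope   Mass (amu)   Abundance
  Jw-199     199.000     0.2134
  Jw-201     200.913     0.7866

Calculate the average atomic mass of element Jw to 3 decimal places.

200.505 amu

Average mass = Σ (abundance × isotope mass) = 0.2134 × 199.000 + 0.7866 × 200.913
= 42.4666 + 158.0382 = 200.5048 amu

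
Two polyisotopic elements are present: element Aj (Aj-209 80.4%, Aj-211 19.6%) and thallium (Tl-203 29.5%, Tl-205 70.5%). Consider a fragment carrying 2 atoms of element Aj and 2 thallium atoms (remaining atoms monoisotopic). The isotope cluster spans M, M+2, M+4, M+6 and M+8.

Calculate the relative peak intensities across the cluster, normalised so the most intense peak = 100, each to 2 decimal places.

12.34 : 65.02 : 100.00 : 37.88 : 4.19

Element Aj pattern (n=2): 0.646416 : 0.315168 : 0.038416
Thallium pattern (n=2): 0.087025 : 0.41595 : 0.497025
Convolve the two distributions (both contribute in 2-u steps):
  M: 0.646416×0.087025 = 0.056254
  M+2: 0.646416×0.41595 + 0.315168×0.087025 = 0.296304
  M+4: 0.646416×0.497025 + 0.315168×0.41595 + 0.038416×0.087025 = 0.455722
  M+6: 0.315168×0.497025 + 0.038416×0.41595 = 0.172626
  M+8: 0.038416×0.497025 = 0.019094
Scale to base peak (0.455722) = 100: 12.34 : 65.02 : 100.00 : 37.88 : 4.19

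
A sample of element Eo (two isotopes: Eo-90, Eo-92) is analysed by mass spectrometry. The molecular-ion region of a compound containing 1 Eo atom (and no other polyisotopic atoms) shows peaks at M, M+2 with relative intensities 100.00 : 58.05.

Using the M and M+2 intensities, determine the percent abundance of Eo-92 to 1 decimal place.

36.7%

If p is the fraction of Eo that is Eo-90, then I(M+2)/I(M) = [C(1,1)·p^0·(1−p)] / p^1 = 1·(1−p)/p = 58.05/100.00 = 0.5805
(1−p)/p = 0.5805/1 = 0.5805  ⇒  p = 1/(1 + 0.5805) = 0.6327
Eo-90: 63.3%, Eo-92: 36.7%.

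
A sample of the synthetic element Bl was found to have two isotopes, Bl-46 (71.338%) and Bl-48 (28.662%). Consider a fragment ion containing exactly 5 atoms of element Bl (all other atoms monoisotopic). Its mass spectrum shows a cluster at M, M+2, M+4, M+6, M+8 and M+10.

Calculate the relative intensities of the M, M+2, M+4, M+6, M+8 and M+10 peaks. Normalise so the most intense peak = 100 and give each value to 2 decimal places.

The 5 Bl atoms are independent, so intensities follow the terms of (0.71338 + 0.28662)^5.
P(M) = 0.71338^5 = 0.184759
P(M+2) = 5 × 0.71338^4 × 0.28662^1 = 0.371159
P(M+4) = 10 × 0.71338^3 × 0.28662^2 = 0.298247
P(M+6) = 10 × 0.71338^2 × 0.28662^3 = 0.119829
P(M+8) = 5 × 0.71338^1 × 0.28662^4 = 0.024072
P(M+10) = 0.28662^5 = 0.001934
The M+2 peak is largest (0.371159); scaling to 100 gives 49.78 : 100.00 : 80.36 : 32.29 : 6.49 : 0.52.

49.78 : 100.00 : 80.36 : 32.29 : 6.49 : 0.52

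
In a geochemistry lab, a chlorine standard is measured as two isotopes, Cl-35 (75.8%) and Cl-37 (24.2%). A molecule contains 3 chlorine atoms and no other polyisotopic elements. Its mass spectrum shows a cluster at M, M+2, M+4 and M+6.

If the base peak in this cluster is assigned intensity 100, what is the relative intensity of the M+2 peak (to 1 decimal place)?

Term probabilities: M 0.4355, M+2 0.4171, M+4 0.1332, M+6 0.0142. Base peak = M.
P(M) = C(3,0) × 0.758^3 × 0.242^0 = 1 × 0.43551951 × 1.0000 = 0.435520 (base)
P(M+2) = C(3,1) × 0.758^2 × 0.242^1 = 3 × 0.574564 × 0.2420 = 0.417133
Relative intensity = 0.417133 / 0.435520 × 100 = 95.8

95.8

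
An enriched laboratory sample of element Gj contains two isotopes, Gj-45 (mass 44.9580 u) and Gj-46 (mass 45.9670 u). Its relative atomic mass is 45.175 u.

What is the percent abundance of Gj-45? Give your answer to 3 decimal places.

Let x be the fractional abundance of Gj-45; then Gj-46 has abundance 1 − x.
44.9580·x + 45.9670·(1 − x) = 45.175
(44.9580 − 45.9670)·x = 45.175 − 45.9670
x = -0.7920 / -1.0090 = 0.78494 → 78.494% Gj-45, 21.506% Gj-46.

78.494%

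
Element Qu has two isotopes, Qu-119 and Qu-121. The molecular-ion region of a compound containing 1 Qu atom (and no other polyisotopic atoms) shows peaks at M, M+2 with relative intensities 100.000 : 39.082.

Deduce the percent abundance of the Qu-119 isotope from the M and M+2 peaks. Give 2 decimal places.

71.90%

Let p = fractional abundance of Qu-119. I(M+2)/I(M) = [C(1,1)·p^0·(1−p)] / p^1 = 1·(1−p)/p = 39.082/100.000 = 0.3908
(1−p)/p = 0.3908/1 = 0.3908  ⇒  p = 1/(1 + 0.3908) = 0.7190
Qu-119: 71.90%, Qu-121: 28.10%.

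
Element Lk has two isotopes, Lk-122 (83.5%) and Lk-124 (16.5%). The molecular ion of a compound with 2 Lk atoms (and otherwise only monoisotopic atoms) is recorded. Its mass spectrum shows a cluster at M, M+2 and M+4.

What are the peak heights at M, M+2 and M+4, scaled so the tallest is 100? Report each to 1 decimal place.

Expanding (0.835 + 0.165)^2:
P(M) = 0.835^2 = 0.697225
P(M+2) = 2 × 0.835^1 × 0.165^1 = 0.275550
P(M+4) = 0.165^2 = 0.027225
The M peak is largest (0.697225); scaling to 100 gives 100.0 : 39.5 : 3.9.

100.0 : 39.5 : 3.9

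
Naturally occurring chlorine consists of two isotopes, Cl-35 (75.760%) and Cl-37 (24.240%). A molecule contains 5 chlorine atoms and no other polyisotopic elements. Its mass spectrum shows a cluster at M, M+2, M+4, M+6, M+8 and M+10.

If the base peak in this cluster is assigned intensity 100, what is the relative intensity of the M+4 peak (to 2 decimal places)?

63.99

Binomial terms of (0.75760 + 0.24240)^5: M 0.2496, M+2 0.3993, M+4 0.2555, M+6 0.0817, M+8 0.0131, M+10 0.0008 → M+2 is the base peak.
P(M+2) = C(5,1) × 0.75760^4 × 0.24240^1 = 5 × 0.32942751 × 0.2424 = 0.399266 (base)
P(M+4) = C(5,2) × 0.75760^3 × 0.24240^2 = 10 × 0.4348304 × 0.05875776 = 0.255497
Relative intensity = 0.255497 / 0.399266 × 100 = 63.99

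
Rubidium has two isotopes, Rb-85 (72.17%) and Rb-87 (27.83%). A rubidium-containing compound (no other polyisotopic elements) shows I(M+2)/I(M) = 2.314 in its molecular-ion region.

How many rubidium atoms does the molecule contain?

For n independent Rb atoms, I(M+2)/I(M) = n · (abundance Rb-87) / (abundance Rb-85) = n · 0.2783/0.7217.
n = 2.314 × 0.7217/0.2783 = 6.00 ≈ 6

6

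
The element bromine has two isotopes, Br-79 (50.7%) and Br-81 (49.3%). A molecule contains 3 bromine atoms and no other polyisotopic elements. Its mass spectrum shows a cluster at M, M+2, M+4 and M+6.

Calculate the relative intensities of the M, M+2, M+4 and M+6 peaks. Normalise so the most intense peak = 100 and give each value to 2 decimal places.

Expanding (0.507 + 0.493)^3:
P(M) = 0.507^3 = 0.130324
P(M+2) = 3 × 0.507^2 × 0.493^1 = 0.380175
P(M+4) = 3 × 0.507^1 × 0.493^2 = 0.369678
P(M+6) = 0.493^3 = 0.119823
The M+2 peak is largest (0.380175); scaling to 100 gives 34.28 : 100.00 : 97.24 : 31.52.

34.28 : 100.00 : 97.24 : 31.52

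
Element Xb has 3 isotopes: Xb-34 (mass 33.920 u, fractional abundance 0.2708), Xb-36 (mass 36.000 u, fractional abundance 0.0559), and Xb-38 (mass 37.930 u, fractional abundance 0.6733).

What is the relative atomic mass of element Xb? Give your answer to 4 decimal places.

The abundance-weighted mean is 0.2708 × 33.920 + 0.0559 × 36.000 + 0.6733 × 37.930
= 9.18554 + 2.01240 + 25.53827 = 36.73621 u

36.7362 u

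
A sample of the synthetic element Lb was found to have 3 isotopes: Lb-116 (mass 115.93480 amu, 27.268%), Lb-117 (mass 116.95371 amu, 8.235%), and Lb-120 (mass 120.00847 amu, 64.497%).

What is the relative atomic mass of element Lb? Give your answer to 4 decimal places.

The abundance-weighted mean is 0.27268 × 115.93480 + 0.08235 × 116.95371 + 0.64497 × 120.00847
= 31.613101 + 9.631138 + 77.401863 = 118.646102 amu

118.6461 amu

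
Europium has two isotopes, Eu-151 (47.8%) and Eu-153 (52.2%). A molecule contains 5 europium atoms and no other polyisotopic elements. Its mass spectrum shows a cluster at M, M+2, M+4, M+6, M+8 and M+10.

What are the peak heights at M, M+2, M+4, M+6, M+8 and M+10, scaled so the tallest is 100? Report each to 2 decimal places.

Each Eu atom is independently Eu-151 (p = 0.478) or Eu-153 (q = 0.522); the cluster is the binomial expansion (p + q)^5.
P(M) = 0.478^5 = 0.024954
P(M+2) = 5 × 0.478^4 × 0.522^1 = 0.136255
P(M+4) = 10 × 0.478^3 × 0.522^2 = 0.297594
P(M+6) = 10 × 0.478^2 × 0.522^3 = 0.324988
P(M+8) = 5 × 0.478^1 × 0.522^4 = 0.177452
P(M+10) = 0.522^5 = 0.038757
The M+6 peak is largest (0.324988); scaling to 100 gives 7.68 : 41.93 : 91.57 : 100.00 : 54.60 : 11.93.

7.68 : 41.93 : 91.57 : 100.00 : 54.60 : 11.93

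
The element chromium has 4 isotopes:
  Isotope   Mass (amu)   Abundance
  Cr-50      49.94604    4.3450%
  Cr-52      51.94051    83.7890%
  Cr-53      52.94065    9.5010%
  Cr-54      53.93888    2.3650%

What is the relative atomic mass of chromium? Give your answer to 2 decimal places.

52.00 amu

Ar = Σ fᵢ·mᵢ = 0.043450 × 49.94604 + 0.837890 × 51.94051 + 0.095010 × 52.94065 + 0.023650 × 53.93888
= 2.170155 + 43.520434 + 5.029891 + 1.275655 = 51.996135 amu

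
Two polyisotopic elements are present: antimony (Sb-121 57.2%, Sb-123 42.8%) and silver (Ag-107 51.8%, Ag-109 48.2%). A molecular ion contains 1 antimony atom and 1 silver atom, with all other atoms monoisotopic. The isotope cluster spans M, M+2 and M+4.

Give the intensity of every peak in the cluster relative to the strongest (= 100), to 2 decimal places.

Antimony pattern (n=1): 0.5720 : 0.4280
Silver pattern (n=1): 0.5180 : 0.4820
Convolve the two distributions (both contribute in 2-u steps):
  M: 0.5720×0.5180 = 0.296296
  M+2: 0.5720×0.4820 + 0.4280×0.5180 = 0.497408
  M+4: 0.4280×0.4820 = 0.206296
Scale to base peak (0.497408) = 100: 59.57 : 100.00 : 41.47

59.57 : 100.00 : 41.47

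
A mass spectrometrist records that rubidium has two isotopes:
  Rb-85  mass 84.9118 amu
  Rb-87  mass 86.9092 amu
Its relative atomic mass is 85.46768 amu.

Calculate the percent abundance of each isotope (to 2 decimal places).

Rb-85: 72.17%, Rb-87: 27.83%

Writing the weighted mean with unknown fraction x of Rb-85:
84.9118·x + 86.9092·(1 − x) = 85.46768
(84.9118 − 86.9092)·x = 85.46768 − 86.9092
x = -1.44152 / -1.9974 = 0.72170 → 72.17% Rb-85, 27.83% Rb-87.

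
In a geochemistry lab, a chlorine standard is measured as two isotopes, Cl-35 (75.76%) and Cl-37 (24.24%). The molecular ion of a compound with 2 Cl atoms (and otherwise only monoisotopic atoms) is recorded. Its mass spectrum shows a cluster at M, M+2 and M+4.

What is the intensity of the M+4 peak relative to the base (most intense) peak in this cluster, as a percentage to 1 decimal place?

Term probabilities: M 0.5740, M+2 0.3673, M+4 0.0588. Base peak = M.
P(M) = C(2,0) × 0.7576^2 × 0.2424^0 = 1 × 0.57395776 × 1.0000 = 0.573958 (base)
P(M+4) = C(2,2) × 0.7576^0 × 0.2424^2 = 1 × 1.0000 × 0.05875776 = 0.058758
Relative intensity = 0.058758 / 0.573958 × 100 = 10.2

10.2%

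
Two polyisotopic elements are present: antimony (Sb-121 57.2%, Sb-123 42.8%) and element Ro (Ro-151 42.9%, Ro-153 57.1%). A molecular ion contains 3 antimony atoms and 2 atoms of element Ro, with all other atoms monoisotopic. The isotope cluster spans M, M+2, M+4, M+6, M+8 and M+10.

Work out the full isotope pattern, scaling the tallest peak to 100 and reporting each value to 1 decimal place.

Antimony pattern (n=3): 0.18714925 : 0.42010426 : 0.31434374 : 0.07840275
Element Ro pattern (n=2): 0.184041 : 0.489918 : 0.326041
Convolve the two distributions (both contribute in 2-u steps):
  M: 0.18714925×0.184041 = 0.034443
  M+2: 0.18714925×0.489918 + 0.42010426×0.184041 = 0.169004
  M+4: 0.18714925×0.326041 + 0.42010426×0.489918 + 0.31434374×0.184041 = 0.324687
  M+6: 0.42010426×0.326041 + 0.31434374×0.489918 + 0.07840275×0.184041 = 0.305403
  M+8: 0.31434374×0.326041 + 0.07840275×0.489918 = 0.140900
  M+10: 0.07840275×0.326041 = 0.025563
Scale to base peak (0.324687) = 100: 10.6 : 52.1 : 100.0 : 94.1 : 43.4 : 7.9

10.6 : 52.1 : 100.0 : 94.1 : 43.4 : 7.9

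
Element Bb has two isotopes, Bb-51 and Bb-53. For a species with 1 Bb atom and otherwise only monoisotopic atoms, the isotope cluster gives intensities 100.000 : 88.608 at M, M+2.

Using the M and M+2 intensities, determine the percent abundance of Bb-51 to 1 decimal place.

Write p for the Bb-51 fraction. I(M+2)/I(M) = [C(1,1)·p^0·(1−p)] / p^1 = 1·(1−p)/p = 88.608/100.000 = 0.8861
(1−p)/p = 0.8861/1 = 0.8861  ⇒  p = 1/(1 + 0.8861) = 0.5302
Bb-51: 53.0%, Bb-53: 47.0%.

53.0%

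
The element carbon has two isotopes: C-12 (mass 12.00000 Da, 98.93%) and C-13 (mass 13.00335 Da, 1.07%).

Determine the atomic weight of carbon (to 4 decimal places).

12.0107 Da

Weight each isotope mass by its fractional abundance: 0.9893 × 12.00000 + 0.0107 × 13.00335
= 11.871600 + 0.139136 = 12.010736 Da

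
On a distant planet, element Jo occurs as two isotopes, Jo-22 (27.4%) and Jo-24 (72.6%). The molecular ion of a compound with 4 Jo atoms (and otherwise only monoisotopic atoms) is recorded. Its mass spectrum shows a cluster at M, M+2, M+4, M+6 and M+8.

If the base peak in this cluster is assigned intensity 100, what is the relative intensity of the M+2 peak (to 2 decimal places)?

Term probabilities: M 0.0056, M+2 0.0597, M+4 0.2374, M+6 0.4194, M+8 0.2778. Base peak = M+6.
P(M+6) = C(4,3) × 0.274^1 × 0.726^3 = 4 × 0.2740 × 0.38265718 = 0.419392 (base)
P(M+2) = C(4,1) × 0.274^3 × 0.726^1 = 4 × 0.02057082 × 0.7260 = 0.059738
Relative intensity = 0.059738 / 0.419392 × 100 = 14.24

14.24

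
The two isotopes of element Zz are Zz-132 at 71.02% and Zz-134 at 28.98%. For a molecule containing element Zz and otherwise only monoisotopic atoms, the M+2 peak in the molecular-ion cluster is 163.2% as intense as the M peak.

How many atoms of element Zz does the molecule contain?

4

The M+2/M ratio from n Zz atoms is n · q/p = n · 0.2898/0.7102.
n = 1.632 × 0.7102/0.2898 = 4.00 ≈ 4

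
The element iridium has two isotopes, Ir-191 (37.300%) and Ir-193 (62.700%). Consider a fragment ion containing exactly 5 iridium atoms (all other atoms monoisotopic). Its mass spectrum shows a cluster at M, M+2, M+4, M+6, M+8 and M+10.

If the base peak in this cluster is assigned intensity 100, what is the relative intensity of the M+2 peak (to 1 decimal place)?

17.7

Binomial terms of (0.37300 + 0.62700)^5: M 0.0072, M+2 0.0607, M+4 0.2040, M+6 0.3429, M+8 0.2882, M+10 0.0969 → M+6 is the base peak.
P(M+6) = C(5,3) × 0.37300^2 × 0.62700^3 = 10 × 0.139129 × 0.24649188 = 0.342942 (base)
P(M+2) = C(5,1) × 0.37300^4 × 0.62700^1 = 5 × 0.01935688 × 0.6270 = 0.060684
Relative intensity = 0.060684 / 0.342942 × 100 = 17.7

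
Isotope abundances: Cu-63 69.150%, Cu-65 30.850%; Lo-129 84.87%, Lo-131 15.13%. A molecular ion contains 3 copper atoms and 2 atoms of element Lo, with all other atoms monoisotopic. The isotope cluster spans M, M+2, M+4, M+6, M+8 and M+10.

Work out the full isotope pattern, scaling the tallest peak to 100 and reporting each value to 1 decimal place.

59.0 : 100.0 : 65.3 : 20.3 : 3.0 : 0.2

Copper pattern (n=3): 0.33065611 : 0.44254842 : 0.19743483 : 0.02936064
Element Lo pattern (n=2): 0.72029169 : 0.25681662 : 0.02289169
Convolve the two distributions (both contribute in 2-u steps):
  M: 0.33065611×0.72029169 = 0.238169
  M+2: 0.33065611×0.25681662 + 0.44254842×0.72029169 = 0.403682
  M+4: 0.33065611×0.02289169 + 0.44254842×0.25681662 + 0.19743483×0.72029169 = 0.263434
  M+6: 0.44254842×0.02289169 + 0.19743483×0.25681662 + 0.02936064×0.72029169 = 0.081983
  M+8: 0.19743483×0.02289169 + 0.02936064×0.25681662 = 0.012060
  M+10: 0.02936064×0.02289169 = 0.000672
Scale to base peak (0.403682) = 100: 59.0 : 100.0 : 65.3 : 20.3 : 3.0 : 0.2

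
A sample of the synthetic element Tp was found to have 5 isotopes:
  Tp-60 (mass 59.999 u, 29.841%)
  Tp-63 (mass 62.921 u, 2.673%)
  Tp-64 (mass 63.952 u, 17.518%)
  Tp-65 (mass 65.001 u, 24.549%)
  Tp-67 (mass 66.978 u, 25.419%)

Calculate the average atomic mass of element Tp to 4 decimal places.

63.7715 u

Average mass = Σ (abundance × isotope mass) = 0.29841 × 59.999 + 0.02673 × 62.921 + 0.17518 × 63.952 + 0.24549 × 65.001 + 0.25419 × 66.978
= 17.90430 + 1.68188 + 11.20311 + 15.95710 + 17.02514 = 63.77153 u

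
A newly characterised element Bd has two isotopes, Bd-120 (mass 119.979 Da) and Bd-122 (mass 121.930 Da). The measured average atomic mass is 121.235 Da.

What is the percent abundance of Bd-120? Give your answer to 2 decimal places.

Writing the weighted mean with unknown fraction x of Bd-120:
119.979·x + 121.930·(1 − x) = 121.235
(119.979 − 121.930)·x = 121.235 − 121.930
x = -0.695 / -1.951 = 0.35623 → 35.62% Bd-120, 64.38% Bd-122.

35.62%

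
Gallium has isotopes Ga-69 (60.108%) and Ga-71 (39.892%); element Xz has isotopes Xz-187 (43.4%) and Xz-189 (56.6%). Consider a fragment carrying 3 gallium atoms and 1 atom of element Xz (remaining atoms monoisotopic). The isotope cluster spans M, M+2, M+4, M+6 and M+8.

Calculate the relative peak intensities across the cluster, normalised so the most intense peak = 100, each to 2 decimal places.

25.52 : 84.10 : 100.00 : 51.45 : 9.73

Gallium pattern (n=3): 0.2171685 : 0.432386 : 0.2869625 : 0.063483
Element Xz pattern (n=1): 0.4340 : 0.5660
Convolve the two distributions (both contribute in 2-u steps):
  M: 0.2171685×0.4340 = 0.094251
  M+2: 0.2171685×0.5660 + 0.432386×0.4340 = 0.310573
  M+4: 0.432386×0.5660 + 0.2869625×0.4340 = 0.369272
  M+6: 0.2869625×0.5660 + 0.063483×0.4340 = 0.189972
  M+8: 0.063483×0.5660 = 0.035931
Scale to base peak (0.369272) = 100: 25.52 : 84.10 : 100.00 : 51.45 : 9.73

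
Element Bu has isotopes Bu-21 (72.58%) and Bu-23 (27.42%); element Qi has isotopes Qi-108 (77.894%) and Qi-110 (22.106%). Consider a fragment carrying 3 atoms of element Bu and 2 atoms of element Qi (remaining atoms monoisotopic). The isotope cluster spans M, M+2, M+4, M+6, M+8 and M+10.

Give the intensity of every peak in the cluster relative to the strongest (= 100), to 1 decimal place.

58.8 : 100.0 : 67.7 : 22.8 : 3.8 : 0.3

Element Bu pattern (n=3): 0.38234102 : 0.43333387 : 0.16370921 : 0.0206159
Element Qi pattern (n=2): 0.60674752 : 0.34438495 : 0.04886752
Convolve the two distributions (both contribute in 2-u steps):
  M: 0.38234102×0.60674752 = 0.231984
  M+2: 0.38234102×0.34438495 + 0.43333387×0.60674752 = 0.394597
  M+4: 0.38234102×0.04886752 + 0.43333387×0.34438495 + 0.16370921×0.60674752 = 0.267248
  M+6: 0.43333387×0.04886752 + 0.16370921×0.34438495 + 0.0206159×0.60674752 = 0.090064
  M+8: 0.16370921×0.04886752 + 0.0206159×0.34438495 = 0.015100
  M+10: 0.0206159×0.04886752 = 0.001007
Scale to base peak (0.394597) = 100: 58.8 : 100.0 : 67.7 : 22.8 : 3.8 : 0.3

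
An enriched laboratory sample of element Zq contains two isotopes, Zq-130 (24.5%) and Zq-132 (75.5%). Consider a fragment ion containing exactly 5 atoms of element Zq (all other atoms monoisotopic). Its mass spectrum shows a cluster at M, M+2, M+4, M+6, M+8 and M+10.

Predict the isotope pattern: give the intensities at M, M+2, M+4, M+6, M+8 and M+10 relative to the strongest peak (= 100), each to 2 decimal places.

Expanding (0.245 + 0.755)^5:
P(M) = 0.245^5 = 0.000883
P(M+2) = 5 × 0.245^4 × 0.755^1 = 0.013601
P(M+4) = 10 × 0.245^3 × 0.755^2 = 0.083829
P(M+6) = 10 × 0.245^2 × 0.755^3 = 0.258329
P(M+8) = 5 × 0.245^1 × 0.755^4 = 0.398037
P(M+10) = 0.755^5 = 0.245321
The M+8 peak is largest (0.398037); scaling to 100 gives 0.22 : 3.42 : 21.06 : 64.90 : 100.00 : 61.63.

0.22 : 3.42 : 21.06 : 64.90 : 100.00 : 61.63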